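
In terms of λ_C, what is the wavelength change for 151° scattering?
1.8746 λ_C

The Compton shift formula is:
Δλ = λ_C(1 - cos θ)

Dividing both sides by λ_C:
Δλ/λ_C = 1 - cos θ

For θ = 151°:
Δλ/λ_C = 1 - cos(151°)
Δλ/λ_C = 1 - -0.8746
Δλ/λ_C = 1.8746

This means the shift is 1.8746 × λ_C = 4.5484 pm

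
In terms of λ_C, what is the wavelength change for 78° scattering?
0.7921 λ_C

The Compton shift formula is:
Δλ = λ_C(1 - cos θ)

Dividing both sides by λ_C:
Δλ/λ_C = 1 - cos θ

For θ = 78°:
Δλ/λ_C = 1 - cos(78°)
Δλ/λ_C = 1 - 0.2079
Δλ/λ_C = 0.7921

This means the shift is 0.7921 × λ_C = 1.9219 pm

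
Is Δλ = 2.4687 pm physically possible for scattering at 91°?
Yes, consistent

Calculate the expected shift for θ = 91°:

Δλ_expected = λ_C(1 - cos(91°))
Δλ_expected = 2.4263 × (1 - cos(91°))
Δλ_expected = 2.4263 × 1.0175
Δλ_expected = 2.4687 pm

Given shift: 2.4687 pm
Expected shift: 2.4687 pm
Difference: 0.0000 pm

The values match. This is consistent with Compton scattering at the stated angle.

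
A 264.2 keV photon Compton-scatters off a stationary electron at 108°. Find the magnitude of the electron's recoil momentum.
1.8541e-22 kg·m/s

The electron is initially at rest, so by conservation of momentum:
p⃗_e = p⃗₀ − p⃗'  (incident photon momentum minus scattered photon momentum)

Photon momentum magnitudes (p = h/λ = E/c):
λ₀ = hc/E₀ = 4.6928 pm → p₀ = h/λ₀ = 1.4120e-22 kg·m/s
Δλ = λ_C(1 − cos 108°) = 3.1761 pm
λ' = 7.8689 pm → p' = h/λ' = 8.4206e-23 kg·m/s

The scattered photon makes angle θ = 108° with the incident direction, so by the law of cosines:
|p⃗_e|² = p₀² + p'² − 2p₀p'cos θ
|p⃗_e|² = (1.4120e-22)² + (8.4206e-23)² − 2·1.4120e-22·8.4206e-23·cos(108°)
|p⃗_e| = 1.8541e-22 kg·m/s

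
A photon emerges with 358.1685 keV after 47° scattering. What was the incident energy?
460.8999 keV

Convert final energy to wavelength (hc ≈ 1239.842 keV·pm):
λ' = hc/E' = 1239.842 / 358.1685 = 3.4616 pm

Calculate the Compton shift:
Δλ = λ_C(1 - cos(47°))
Δλ = 2.4263 × (1 - cos(47°))
Δλ = 0.7716 pm

Initial wavelength:
λ = λ' - Δλ = 3.4616 - 0.7716 = 2.6900 pm

Initial energy:
E = hc/λ = 1239.842 / 2.6900 = 460.8999 keV

(Intermediate values are shown rounded; full precision is carried through to the final answer.)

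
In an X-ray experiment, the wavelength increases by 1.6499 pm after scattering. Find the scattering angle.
71.34°

From the Compton formula Δλ = λ_C(1 - cos θ), we can solve for θ:

cos θ = 1 - Δλ/λ_C

Given:
- Δλ = 1.6499 pm
- λ_C = h/(m_e·c) ≈ 2.42631024 pm

cos θ = 1 - 1.6499/2.42631024
cos θ = 1 - 0.680004
cos θ = 0.319996

θ = arccos(0.319996)
θ = 71.34°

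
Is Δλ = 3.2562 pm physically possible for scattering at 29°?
No, inconsistent

Calculate the expected shift for θ = 29°:

Δλ_expected = λ_C(1 - cos(29°))
Δλ_expected = 2.4263 × (1 - cos(29°))
Δλ_expected = 2.4263 × 0.1254
Δλ_expected = 0.3042 pm

Given shift: 3.2562 pm
Expected shift: 0.3042 pm
Difference: 2.9519 pm

The values do not match. The given shift corresponds to θ ≈ 110.0°, not 29°.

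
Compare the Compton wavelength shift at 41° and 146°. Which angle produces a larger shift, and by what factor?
146° produces the larger shift by a factor of 7.457

Calculate both shifts using Δλ = λ_C(1 - cos θ):

For θ₁ = 41°:
Δλ₁ = 2.4263 × (1 - cos(41°))
Δλ₁ = 2.4263 × 0.2453
Δλ₁ = 0.5952 pm

For θ₂ = 146°:
Δλ₂ = 2.4263 × (1 - cos(146°))
Δλ₂ = 2.4263 × 1.8290
Δλ₂ = 4.4378 pm

The 146° angle produces the larger shift.
Ratio: 4.4378/0.5952 = 7.457

(Intermediate values are shown rounded; full precision is carried through to the final answer.)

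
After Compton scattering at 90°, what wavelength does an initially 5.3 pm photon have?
7.7263 pm

Using the Compton formula: λ' = λ + λ_C(1 − cos θ)

For θ = 90°, cos θ = 0 (exact) = 0.0000, so:
1 − cos 90° = 1 − (0) = 1.0000

Δλ = λ_C × 1.0000 = 2.4263 × 1.0000 = 2.4263 pm

λ' = 5.3 + 2.4263 = 7.7263 pm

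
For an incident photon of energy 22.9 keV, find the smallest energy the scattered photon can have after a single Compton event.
21.0163 keV (at θ = 180°)

The scattered photon has minimum energy when its wavelength is maximum, i.e., when the Compton shift Δλ = λ_C(1 − cos θ) is maximum. This occurs at θ = 180° (backscattering), giving Δλ_max = 2λ_C = 4.8526 pm.

Initial wavelength: λ₀ = hc/E₀ = 54.1416 pm
Maximum final wavelength: λ'_max = λ₀ + 2λ_C = 54.1416 + 4.8526 = 58.9942 pm
Minimum final energy: E'_min = hc/λ'_max = 21.0163 keV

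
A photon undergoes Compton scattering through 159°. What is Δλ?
4.6915 pm

Using the Compton scattering formula:
Δλ = λ_C(1 - cos θ)

where λ_C = h/(m_e·c) ≈ 2.4263 pm is the Compton wavelength of an electron.

For θ = 159°:
cos(159°) = -0.9336
1 - cos(159°) = 1.9336

Δλ = 2.4263 × 1.9336
Δλ = 4.6915 pm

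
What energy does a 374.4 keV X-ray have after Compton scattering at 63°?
267.4187 keV

First convert energy to wavelength:
λ = hc/E, with hc ≈ 1239.842 keV·pm (i.e. 1239.842 eV·nm)

For E = 374.4 keV = 374400 eV:
λ = 1239.842 keV·pm / 374.4 keV
λ = 3.3115 pm

Calculate the Compton shift:
Δλ = λ_C(1 - cos(63°)) = 2.4263 × 0.5460
Δλ = 1.3248 pm

Final wavelength:
λ' = 3.3115 + 1.3248 = 4.6363 pm

Final energy:
E' = hc/λ' = 1239.842 / 4.6363 = 267.4187 keV

(Intermediate values are shown rounded; full precision is carried through to the final answer.)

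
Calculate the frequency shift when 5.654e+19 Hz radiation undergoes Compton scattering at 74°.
1.408e+19 Hz (decrease)

Convert frequency to wavelength (c = 299792458 m/s):
λ₀ = c/f₀ = 299792458/5.654e+19 = 5.3023074e-12 m = 5.3023 pm

Calculate Compton shift:
Δλ = λ_C(1 - cos(74°)) = 1.7575 pm

Final wavelength:
λ' = λ₀ + Δλ = 5.3023 + 1.7575 = 7.0598 pm

Final frequency:
f' = c/λ' = 299792458/7.0598359e-12 = 4.2464508e+19 Hz

Frequency shift (decrease):
Δf = f₀ - f' = 5.654e+19 - 4.2464508e+19 = 1.408e+19 Hz

(Intermediate values are shown rounded; full precision is carried through to the final answer.)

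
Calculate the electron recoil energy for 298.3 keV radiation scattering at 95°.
115.8129 keV

By energy conservation: K_e = E_initial - E_final

First find the scattered photon energy:
Initial wavelength: λ = hc/E = 4.1564 pm
Compton shift: Δλ = λ_C(1 - cos(95°)) = 2.6378 pm
Final wavelength: λ' = 4.1564 + 2.6378 = 6.7941 pm
Final photon energy: E' = hc/λ' = 182.4871 keV

Electron kinetic energy:
K_e = E - E' = 298.3000 - 182.4871 = 115.8129 keV

(Intermediate values are shown rounded; full precision is carried through to the final answer.)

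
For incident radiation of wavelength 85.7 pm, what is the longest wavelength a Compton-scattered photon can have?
90.5526 pm (at θ = 180°)

The Compton shift is Δλ = λ_C(1 − cos θ).

Since cos θ ranges from −1 to 1, the factor (1 − cos θ) ranges from 0 to 2; the maximum shift occurs at θ = 180° (backscattering):
Δλ_max = 2λ_C = 2 × 2.4263 pm = 4.8526 pm

Maximum scattered wavelength:
λ'_max = λ₀ + Δλ_max = 85.7 + 4.8526 = 90.5526 pm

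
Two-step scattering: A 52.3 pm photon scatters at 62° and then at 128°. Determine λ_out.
57.5073 pm

Apply Compton shift twice:

First scattering at θ₁ = 62°:
Δλ₁ = λ_C(1 - cos(62°))
Δλ₁ = 2.4263 × 0.5305
Δλ₁ = 1.2872 pm

After first scattering:
λ₁ = 52.3 + 1.2872 = 53.5872 pm

Second scattering at θ₂ = 128°:
Δλ₂ = λ_C(1 - cos(128°))
Δλ₂ = 2.4263 × 1.6157
Δλ₂ = 3.9201 pm

Final wavelength:
λ₂ = 53.5872 + 3.9201 = 57.5073 pm

Total shift: Δλ_total = 1.2872 + 3.9201 = 5.2073 pm

(Intermediate values are shown rounded; full precision is carried through to the final answer.)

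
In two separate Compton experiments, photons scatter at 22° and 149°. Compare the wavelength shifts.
149° produces the larger shift by a factor of 25.505

Calculate both shifts using Δλ = λ_C(1 - cos θ):

For θ₁ = 22°:
Δλ₁ = 2.4263 × (1 - cos(22°))
Δλ₁ = 2.4263 × 0.0728
Δλ₁ = 0.1767 pm

For θ₂ = 149°:
Δλ₂ = 2.4263 × (1 - cos(149°))
Δλ₂ = 2.4263 × 1.8572
Δλ₂ = 4.5061 pm

The 149° angle produces the larger shift.
Ratio: 4.5061/0.1767 = 25.505

(Intermediate values are shown rounded; full precision is carried through to the final answer.)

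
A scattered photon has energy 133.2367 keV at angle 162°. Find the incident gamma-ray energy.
271.1999 keV

Convert final energy to wavelength (hc ≈ 1239.842 keV·pm):
λ' = hc/E' = 1239.842 / 133.2367 = 9.3056 pm

Calculate the Compton shift:
Δλ = λ_C(1 - cos(162°))
Δλ = 2.4263 × (1 - cos(162°))
Δλ = 4.7339 pm

Initial wavelength:
λ = λ' - Δλ = 9.3056 - 4.7339 = 4.5717 pm

Initial energy:
E = hc/λ = 1239.842 / 4.5717 = 271.1999 keV

(Intermediate values are shown rounded; full precision is carried through to the final answer.)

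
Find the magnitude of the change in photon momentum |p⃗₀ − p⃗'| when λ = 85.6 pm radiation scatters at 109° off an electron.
1.2377e-23 kg·m/s

Photon momentum magnitude is p = h/λ.

Initial momentum:
p₀ = h/λ = 6.6261e-34/8.5600e-11 = 7.7407e-24 kg·m/s

After scattering:
λ' = λ + Δλ = 85.6 + 3.2162 = 88.8162 pm
p' = h/λ' = 6.6261e-34/8.8816e-11 = 7.4604e-24 kg·m/s

Momentum is a vector; the scattered photon's direction makes angle θ = 109° with the incident direction. The magnitude of the vector change Δp⃗ = p⃗₀ − p⃗' is found from the law of cosines:
|Δp⃗|² = p₀² + p'² − 2p₀p'cos θ
|Δp⃗|² = (7.7407e-24)² + (7.4604e-24)² − 2·7.7407e-24·7.4604e-24·cos(109°)
|Δp⃗| = 1.2377e-23 kg·m/s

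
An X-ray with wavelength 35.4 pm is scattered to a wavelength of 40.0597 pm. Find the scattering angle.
157.00°

First find the wavelength shift:
Δλ = λ' - λ = 40.0597 - 35.4 = 4.6597 pm

Using Δλ = λ_C(1 - cos θ), with λ_C = h/(m_e·c) ≈ 2.42631024 pm:
cos θ = 1 - Δλ/λ_C
cos θ = 1 - 4.6597/2.42631024
cos θ = -0.920488

θ = arccos(-0.920488)
θ = 157.00°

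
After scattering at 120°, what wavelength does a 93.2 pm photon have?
96.8395 pm

Using the Compton scattering formula:
λ' = λ + Δλ = λ + λ_C(1 - cos θ)

Given:
- Initial wavelength λ = 93.2 pm
- Scattering angle θ = 120°
- Compton wavelength λ_C ≈ 2.4263 pm

Calculate the shift:
Δλ = 2.4263 × (1 - cos(120°))
Δλ = 2.4263 × 1.5000
Δλ = 3.6395 pm

Final wavelength:
λ' = 93.2 + 3.6395 = 96.8395 pm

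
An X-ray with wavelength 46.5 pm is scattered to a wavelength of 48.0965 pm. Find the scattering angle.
70.00°

First find the wavelength shift:
Δλ = λ' - λ = 48.0965 - 46.5 = 1.5965 pm

Using Δλ = λ_C(1 - cos θ), with λ_C = h/(m_e·c) ≈ 2.42631024 pm:
cos θ = 1 - Δλ/λ_C
cos θ = 1 - 1.5965/2.42631024
cos θ = 0.342005

θ = arccos(0.342005)
θ = 70.00°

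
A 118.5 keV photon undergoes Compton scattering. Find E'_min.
80.9538 keV (at θ = 180°)

The scattered photon has minimum energy when its wavelength is maximum, i.e., when the Compton shift Δλ = λ_C(1 − cos θ) is maximum. This occurs at θ = 180° (backscattering), giving Δλ_max = 2λ_C = 4.8526 pm.

Initial wavelength: λ₀ = hc/E₀ = 10.4628 pm
Maximum final wavelength: λ'_max = λ₀ + 2λ_C = 10.4628 + 4.8526 = 15.3154 pm
Minimum final energy: E'_min = hc/λ'_max = 80.9538 keV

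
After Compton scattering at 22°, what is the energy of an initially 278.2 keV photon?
267.5919 keV

First convert energy to wavelength:
λ = hc/E, with hc ≈ 1239.842 keV·pm (i.e. 1239.842 eV·nm)

For E = 278.2 keV = 278200 eV:
λ = 1239.842 keV·pm / 278.2 keV
λ = 4.4567 pm

Calculate the Compton shift:
Δλ = λ_C(1 - cos(22°)) = 2.4263 × 0.0728
Δλ = 0.1767 pm

Final wavelength:
λ' = 4.4567 + 0.1767 = 4.6333 pm

Final energy:
E' = hc/λ' = 1239.842 / 4.6333 = 267.5919 keV

(Intermediate values are shown rounded; full precision is carried through to the final answer.)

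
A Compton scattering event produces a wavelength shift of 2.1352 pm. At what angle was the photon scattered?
83.11°

From the Compton formula Δλ = λ_C(1 - cos θ), we can solve for θ:

cos θ = 1 - Δλ/λ_C

Given:
- Δλ = 2.1352 pm
- λ_C = h/(m_e·c) ≈ 2.42631024 pm

cos θ = 1 - 2.1352/2.42631024
cos θ = 1 - 0.880019
cos θ = 0.119981

θ = arccos(0.119981)
θ = 83.11°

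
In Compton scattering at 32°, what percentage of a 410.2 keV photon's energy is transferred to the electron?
0.1087 (or 10.87%)

Calculate initial and final photon energies:

Initial: E₀ = 410.2 keV → λ₀ = 3.0225 pm
Compton shift: Δλ = 0.3687 pm
Final wavelength: λ' = 3.3912 pm
Final energy: E' = 365.6043 keV

Fractional energy loss:
(E₀ - E')/E₀ = (410.2000 - 365.6043)/410.2000
= 44.5957/410.2000
= 0.1087
= 10.87%

(Intermediate values are shown rounded; full precision is carried through to the final answer.)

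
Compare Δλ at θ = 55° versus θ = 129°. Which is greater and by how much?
129° produces the larger shift by a factor of 3.821

Calculate both shifts using Δλ = λ_C(1 - cos θ):

For θ₁ = 55°:
Δλ₁ = 2.4263 × (1 - cos(55°))
Δλ₁ = 2.4263 × 0.4264
Δλ₁ = 1.0346 pm

For θ₂ = 129°:
Δλ₂ = 2.4263 × (1 - cos(129°))
Δλ₂ = 2.4263 × 1.6293
Δλ₂ = 3.9532 pm

The 129° angle produces the larger shift.
Ratio: 3.9532/1.0346 = 3.821

(Intermediate values are shown rounded; full precision is carried through to the final answer.)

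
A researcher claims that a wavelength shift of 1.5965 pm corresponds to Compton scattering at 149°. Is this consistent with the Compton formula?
No, inconsistent

Calculate the expected shift for θ = 149°:

Δλ_expected = λ_C(1 - cos(149°))
Δλ_expected = 2.4263 × (1 - cos(149°))
Δλ_expected = 2.4263 × 1.8572
Δλ_expected = 4.5061 pm

Given shift: 1.5965 pm
Expected shift: 4.5061 pm
Difference: 2.9096 pm

The values do not match. The given shift corresponds to θ ≈ 70.0°, not 149°.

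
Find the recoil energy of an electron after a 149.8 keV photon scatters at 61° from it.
19.6556 keV

By energy conservation: K_e = E_initial - E_final

First find the scattered photon energy:
Initial wavelength: λ = hc/E = 8.2766 pm
Compton shift: Δλ = λ_C(1 - cos(61°)) = 1.2500 pm
Final wavelength: λ' = 8.2766 + 1.2500 = 9.5267 pm
Final photon energy: E' = hc/λ' = 130.1444 keV

Electron kinetic energy:
K_e = E - E' = 149.8000 - 130.1444 = 19.6556 keV

(Intermediate values are shown rounded; full precision is carried through to the final answer.)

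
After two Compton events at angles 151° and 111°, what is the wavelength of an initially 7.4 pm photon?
15.2442 pm

Apply Compton shift twice:

First scattering at θ₁ = 151°:
Δλ₁ = λ_C(1 - cos(151°))
Δλ₁ = 2.4263 × 1.8746
Δλ₁ = 4.5484 pm

After first scattering:
λ₁ = 7.4 + 4.5484 = 11.9484 pm

Second scattering at θ₂ = 111°:
Δλ₂ = λ_C(1 - cos(111°))
Δλ₂ = 2.4263 × 1.3584
Δλ₂ = 3.2958 pm

Final wavelength:
λ₂ = 11.9484 + 3.2958 = 15.2442 pm

Total shift: Δλ_total = 4.5484 + 3.2958 = 7.8442 pm

(Intermediate values are shown rounded; full precision is carried through to the final answer.)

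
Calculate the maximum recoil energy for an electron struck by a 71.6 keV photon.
15.6728 keV

Maximum energy transfer occurs at θ = 180° (backscattering).

Initial photon: E₀ = 71.6 keV → λ₀ = 17.3162 pm

Maximum Compton shift (at 180°):
Δλ_max = 2λ_C = 2 × 2.4263 = 4.8526 pm

Final wavelength:
λ' = 17.3162 + 4.8526 = 22.1688 pm

Minimum photon energy (maximum energy to electron):
E'_min = hc/λ' = 55.9272 keV

Maximum electron kinetic energy:
K_max = E₀ - E'_min = 71.6000 - 55.9272 = 15.6728 keV

(Intermediate values are shown rounded; full precision is carried through to the final answer.)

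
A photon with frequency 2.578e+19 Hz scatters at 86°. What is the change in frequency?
4.190e+18 Hz (decrease)

Convert frequency to wavelength (c = 299792458 m/s):
λ₀ = c/f₀ = 299792458/2.578e+19 = 1.1628877e-11 m = 11.6289 pm

Calculate Compton shift:
Δλ = λ_C(1 - cos(86°)) = 2.2571 pm

Final wavelength:
λ' = λ₀ + Δλ = 11.6289 + 2.2571 = 13.8859 pm

Final frequency:
f' = c/λ' = 299792458/1.3885937e-11 = 2.1589646e+19 Hz

Frequency shift (decrease):
Δf = f₀ - f' = 2.578e+19 - 2.1589646e+19 = 4.190e+18 Hz

(Intermediate values are shown rounded; full precision is carried through to the final answer.)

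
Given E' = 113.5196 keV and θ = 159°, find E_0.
198.9999 keV

Convert final energy to wavelength (hc ≈ 1239.842 keV·pm):
λ' = hc/E' = 1239.842 / 113.5196 = 10.9218 pm

Calculate the Compton shift:
Δλ = λ_C(1 - cos(159°))
Δλ = 2.4263 × (1 - cos(159°))
Δλ = 4.6915 pm

Initial wavelength:
λ = λ' - Δλ = 10.9218 - 4.6915 = 6.2304 pm

Initial energy:
E = hc/λ = 1239.842 / 6.2304 = 198.9999 keV

(Intermediate values are shown rounded; full precision is carried through to the final answer.)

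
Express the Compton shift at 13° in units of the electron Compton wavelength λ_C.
0.0256 λ_C

The Compton shift formula is:
Δλ = λ_C(1 - cos θ)

Dividing both sides by λ_C:
Δλ/λ_C = 1 - cos θ

For θ = 13°:
Δλ/λ_C = 1 - cos(13°)
Δλ/λ_C = 1 - 0.9744
Δλ/λ_C = 0.0256

This means the shift is 0.0256 × λ_C = 0.0622 pm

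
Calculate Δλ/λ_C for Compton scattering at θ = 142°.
1.7880 λ_C

The Compton shift formula is:
Δλ = λ_C(1 - cos θ)

Dividing both sides by λ_C:
Δλ/λ_C = 1 - cos θ

For θ = 142°:
Δλ/λ_C = 1 - cos(142°)
Δλ/λ_C = 1 - -0.7880
Δλ/λ_C = 1.7880

This means the shift is 1.7880 × λ_C = 4.3383 pm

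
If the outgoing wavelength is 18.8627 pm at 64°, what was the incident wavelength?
17.5000 pm

From λ' = λ + Δλ, we have λ = λ' - Δλ

First calculate the Compton shift:
Δλ = λ_C(1 - cos θ)
Δλ = 2.4263 × (1 - cos(64°))
Δλ = 2.4263 × 0.5616
Δλ = 1.3627 pm

Initial wavelength:
λ = λ' - Δλ
λ = 18.8627 - 1.3627
λ = 17.5000 pm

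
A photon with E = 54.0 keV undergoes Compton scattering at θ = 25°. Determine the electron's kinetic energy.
0.5294 keV

By energy conservation: K_e = E_initial - E_final

First find the scattered photon energy:
Initial wavelength: λ = hc/E = 22.9600 pm
Compton shift: Δλ = λ_C(1 - cos(25°)) = 0.2273 pm
Final wavelength: λ' = 22.9600 + 0.2273 = 23.1874 pm
Final photon energy: E' = hc/λ' = 53.4706 keV

Electron kinetic energy:
K_e = E - E' = 54.0000 - 53.4706 = 0.5294 keV

(Intermediate values are shown rounded; full precision is carried through to the final answer.)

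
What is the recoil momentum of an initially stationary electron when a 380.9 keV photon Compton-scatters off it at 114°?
2.6032e-22 kg·m/s

The electron is initially at rest, so by conservation of momentum:
p⃗_e = p⃗₀ − p⃗'  (incident photon momentum minus scattered photon momentum)

Photon momentum magnitudes (p = h/λ = E/c):
λ₀ = hc/E₀ = 3.2550 pm → p₀ = h/λ₀ = 2.0356e-22 kg·m/s
Δλ = λ_C(1 − cos 114°) = 3.4132 pm
λ' = 6.6682 pm → p' = h/λ' = 9.9368e-23 kg·m/s

The scattered photon makes angle θ = 114° with the incident direction, so by the law of cosines:
|p⃗_e|² = p₀² + p'² − 2p₀p'cos θ
|p⃗_e|² = (2.0356e-22)² + (9.9368e-23)² − 2·2.0356e-22·9.9368e-23·cos(114°)
|p⃗_e| = 2.6032e-22 kg·m/s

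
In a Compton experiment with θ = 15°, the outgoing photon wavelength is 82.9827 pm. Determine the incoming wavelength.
82.9000 pm

From λ' = λ + Δλ, we have λ = λ' - Δλ

First calculate the Compton shift:
Δλ = λ_C(1 - cos θ)
Δλ = 2.4263 × (1 - cos(15°))
Δλ = 2.4263 × 0.0341
Δλ = 0.0827 pm

Initial wavelength:
λ = λ' - Δλ
λ = 82.9827 - 0.0827
λ = 82.9000 pm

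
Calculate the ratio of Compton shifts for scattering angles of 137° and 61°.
137° produces the larger shift by a factor of 3.361

Calculate both shifts using Δλ = λ_C(1 - cos θ):

For θ₁ = 61°:
Δλ₁ = 2.4263 × (1 - cos(61°))
Δλ₁ = 2.4263 × 0.5152
Δλ₁ = 1.2500 pm

For θ₂ = 137°:
Δλ₂ = 2.4263 × (1 - cos(137°))
Δλ₂ = 2.4263 × 1.7314
Δλ₂ = 4.2008 pm

The 137° angle produces the larger shift.
Ratio: 4.2008/1.2500 = 3.361

(Intermediate values are shown rounded; full precision is carried through to the final answer.)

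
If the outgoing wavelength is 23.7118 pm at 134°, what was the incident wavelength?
19.6000 pm

From λ' = λ + Δλ, we have λ = λ' - Δλ

First calculate the Compton shift:
Δλ = λ_C(1 - cos θ)
Δλ = 2.4263 × (1 - cos(134°))
Δλ = 2.4263 × 1.6947
Δλ = 4.1118 pm

Initial wavelength:
λ = λ' - Δλ
λ = 23.7118 - 4.1118
λ = 19.6000 pm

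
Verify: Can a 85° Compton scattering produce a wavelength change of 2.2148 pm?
Yes, consistent

Calculate the expected shift for θ = 85°:

Δλ_expected = λ_C(1 - cos(85°))
Δλ_expected = 2.4263 × (1 - cos(85°))
Δλ_expected = 2.4263 × 0.9128
Δλ_expected = 2.2148 pm

Given shift: 2.2148 pm
Expected shift: 2.2148 pm
Difference: 0.0000 pm

The values match. This is consistent with Compton scattering at the stated angle.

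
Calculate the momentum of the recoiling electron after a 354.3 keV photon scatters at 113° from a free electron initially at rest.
2.4374e-22 kg·m/s

The electron is initially at rest, so by conservation of momentum:
p⃗_e = p⃗₀ − p⃗'  (incident photon momentum minus scattered photon momentum)

Photon momentum magnitudes (p = h/λ = E/c):
λ₀ = hc/E₀ = 3.4994 pm → p₀ = h/λ₀ = 1.8935e-22 kg·m/s
Δλ = λ_C(1 − cos 113°) = 3.3743 pm
λ' = 6.8738 pm → p' = h/λ' = 9.6397e-23 kg·m/s

The scattered photon makes angle θ = 113° with the incident direction, so by the law of cosines:
|p⃗_e|² = p₀² + p'² − 2p₀p'cos θ
|p⃗_e|² = (1.8935e-22)² + (9.6397e-23)² − 2·1.8935e-22·9.6397e-23·cos(113°)
|p⃗_e| = 2.4374e-22 kg·m/s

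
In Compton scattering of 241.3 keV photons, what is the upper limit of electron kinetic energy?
117.2016 keV

Maximum energy transfer occurs at θ = 180° (backscattering).

Initial photon: E₀ = 241.3 keV → λ₀ = 5.1382 pm

Maximum Compton shift (at 180°):
Δλ_max = 2λ_C = 2 × 2.4263 = 4.8526 pm

Final wavelength:
λ' = 5.1382 + 4.8526 = 9.9908 pm

Minimum photon energy (maximum energy to electron):
E'_min = hc/λ' = 124.0984 keV

Maximum electron kinetic energy:
K_max = E₀ - E'_min = 241.3000 - 124.0984 = 117.2016 keV

(Intermediate values are shown rounded; full precision is carried through to the final answer.)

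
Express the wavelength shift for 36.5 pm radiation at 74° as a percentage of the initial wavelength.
4.8151%

Calculate the Compton shift:
Δλ = λ_C(1 - cos(74°))
Δλ = 2.4263 × (1 - cos(74°))
Δλ = 2.4263 × 0.7244
Δλ = 1.7575 pm

Percentage change:
(Δλ/λ₀) × 100 = (1.7575/36.5) × 100
= 4.8151%

(Intermediate values are shown rounded; full precision is carried through to the final answer.)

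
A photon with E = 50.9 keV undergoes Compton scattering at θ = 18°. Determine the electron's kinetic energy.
0.2469 keV

By energy conservation: K_e = E_initial - E_final

First find the scattered photon energy:
Initial wavelength: λ = hc/E = 24.3584 pm
Compton shift: Δλ = λ_C(1 - cos(18°)) = 0.1188 pm
Final wavelength: λ' = 24.3584 + 0.1188 = 24.4771 pm
Final photon energy: E' = hc/λ' = 50.6531 keV

Electron kinetic energy:
K_e = E - E' = 50.9000 - 50.6531 = 0.2469 keV

(Intermediate values are shown rounded; full precision is carried through to the final answer.)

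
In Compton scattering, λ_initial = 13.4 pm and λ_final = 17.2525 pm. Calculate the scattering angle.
126.00°

First find the wavelength shift:
Δλ = λ' - λ = 17.2525 - 13.4 = 3.8525 pm

Using Δλ = λ_C(1 - cos θ), with λ_C = h/(m_e·c) ≈ 2.42631024 pm:
cos θ = 1 - Δλ/λ_C
cos θ = 1 - 3.8525/2.42631024
cos θ = -0.587802

θ = arccos(-0.587802)
θ = 126.00°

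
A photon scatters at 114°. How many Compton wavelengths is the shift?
1.4067 λ_C

The Compton shift formula is:
Δλ = λ_C(1 - cos θ)

Dividing both sides by λ_C:
Δλ/λ_C = 1 - cos θ

For θ = 114°:
Δλ/λ_C = 1 - cos(114°)
Δλ/λ_C = 1 - -0.4067
Δλ/λ_C = 1.4067

This means the shift is 1.4067 × λ_C = 3.4132 pm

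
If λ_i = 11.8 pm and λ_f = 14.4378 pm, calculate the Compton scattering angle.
95.00°

First find the wavelength shift:
Δλ = λ' - λ = 14.4378 - 11.8 = 2.6378 pm

Using Δλ = λ_C(1 - cos θ), with λ_C = h/(m_e·c) ≈ 2.42631024 pm:
cos θ = 1 - Δλ/λ_C
cos θ = 1 - 2.6378/2.42631024
cos θ = -0.087165

θ = arccos(-0.087165)
θ = 95.00°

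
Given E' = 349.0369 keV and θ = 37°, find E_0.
404.7000 keV

Convert final energy to wavelength (hc ≈ 1239.842 keV·pm):
λ' = hc/E' = 1239.842 / 349.0369 = 3.5522 pm

Calculate the Compton shift:
Δλ = λ_C(1 - cos(37°))
Δλ = 2.4263 × (1 - cos(37°))
Δλ = 0.4886 pm

Initial wavelength:
λ = λ' - Δλ = 3.5522 - 0.4886 = 3.0636 pm

Initial energy:
E = hc/λ = 1239.842 / 3.0636 = 404.7000 keV

(Intermediate values are shown rounded; full precision is carried through to the final answer.)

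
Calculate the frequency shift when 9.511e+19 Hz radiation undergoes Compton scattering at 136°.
5.418e+19 Hz (decrease)

Convert frequency to wavelength (c = 299792458 m/s):
λ₀ = c/f₀ = 299792458/9.511e+19 = 3.1520603e-12 m = 3.1521 pm

Calculate Compton shift:
Δλ = λ_C(1 - cos(136°)) = 4.1717 pm

Final wavelength:
λ' = λ₀ + Δλ = 3.1521 + 4.1717 = 7.3237 pm

Final frequency:
f' = c/λ' = 299792458/7.3237121e-12 = 4.0934495e+19 Hz

Frequency shift (decrease):
Δf = f₀ - f' = 9.511e+19 - 4.0934495e+19 = 5.418e+19 Hz

(Intermediate values are shown rounded; full precision is carried through to the final answer.)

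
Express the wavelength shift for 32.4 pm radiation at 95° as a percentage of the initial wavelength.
8.1413%

Calculate the Compton shift:
Δλ = λ_C(1 - cos(95°))
Δλ = 2.4263 × (1 - cos(95°))
Δλ = 2.4263 × 1.0872
Δλ = 2.6378 pm

Percentage change:
(Δλ/λ₀) × 100 = (2.6378/32.4) × 100
= 8.1413%

(Intermediate values are shown rounded; full precision is carried through to the final answer.)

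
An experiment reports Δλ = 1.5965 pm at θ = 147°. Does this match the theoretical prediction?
No, inconsistent

Calculate the expected shift for θ = 147°:

Δλ_expected = λ_C(1 - cos(147°))
Δλ_expected = 2.4263 × (1 - cos(147°))
Δλ_expected = 2.4263 × 1.8387
Δλ_expected = 4.4612 pm

Given shift: 1.5965 pm
Expected shift: 4.4612 pm
Difference: 2.8647 pm

The values do not match. The given shift corresponds to θ ≈ 70.0°, not 147°.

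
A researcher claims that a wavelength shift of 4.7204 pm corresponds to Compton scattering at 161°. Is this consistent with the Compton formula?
Yes, consistent

Calculate the expected shift for θ = 161°:

Δλ_expected = λ_C(1 - cos(161°))
Δλ_expected = 2.4263 × (1 - cos(161°))
Δλ_expected = 2.4263 × 1.9455
Δλ_expected = 4.7204 pm

Given shift: 4.7204 pm
Expected shift: 4.7204 pm
Difference: 0.0000 pm

The values match. This is consistent with Compton scattering at the stated angle.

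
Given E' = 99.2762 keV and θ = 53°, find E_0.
107.6000 keV

Convert final energy to wavelength (hc ≈ 1239.842 keV·pm):
λ' = hc/E' = 1239.842 / 99.2762 = 12.4888 pm

Calculate the Compton shift:
Δλ = λ_C(1 - cos(53°))
Δλ = 2.4263 × (1 - cos(53°))
Δλ = 0.9661 pm

Initial wavelength:
λ = λ' - Δλ = 12.4888 - 0.9661 = 11.5227 pm

Initial energy:
E = hc/λ = 1239.842 / 11.5227 = 107.6000 keV

(Intermediate values are shown rounded; full precision is carried through to the final answer.)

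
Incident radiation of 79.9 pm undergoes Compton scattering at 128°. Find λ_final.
83.8201 pm

Using the Compton scattering formula:
λ' = λ + Δλ = λ + λ_C(1 - cos θ)

Given:
- Initial wavelength λ = 79.9 pm
- Scattering angle θ = 128°
- Compton wavelength λ_C ≈ 2.4263 pm

Calculate the shift:
Δλ = 2.4263 × (1 - cos(128°))
Δλ = 2.4263 × 1.6157
Δλ = 3.9201 pm

Final wavelength:
λ' = 79.9 + 3.9201 = 83.8201 pm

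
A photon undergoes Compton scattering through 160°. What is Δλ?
4.7063 pm

Using the Compton scattering formula:
Δλ = λ_C(1 - cos θ)

where λ_C = h/(m_e·c) ≈ 2.4263 pm is the Compton wavelength of an electron.

For θ = 160°:
cos(160°) = -0.9397
1 - cos(160°) = 1.9397

Δλ = 2.4263 × 1.9397
Δλ = 4.7063 pm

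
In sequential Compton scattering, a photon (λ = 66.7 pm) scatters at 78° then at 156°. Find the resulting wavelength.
73.2647 pm

Apply Compton shift twice:

First scattering at θ₁ = 78°:
Δλ₁ = λ_C(1 - cos(78°))
Δλ₁ = 2.4263 × 0.7921
Δλ₁ = 1.9219 pm

After first scattering:
λ₁ = 66.7 + 1.9219 = 68.6219 pm

Second scattering at θ₂ = 156°:
Δλ₂ = λ_C(1 - cos(156°))
Δλ₂ = 2.4263 × 1.9135
Δλ₂ = 4.6429 pm

Final wavelength:
λ₂ = 68.6219 + 4.6429 = 73.2647 pm

Total shift: Δλ_total = 1.9219 + 4.6429 = 6.5647 pm

(Intermediate values are shown rounded; full precision is carried through to the final answer.)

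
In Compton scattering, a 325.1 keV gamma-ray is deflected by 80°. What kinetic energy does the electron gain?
112.0215 keV

By energy conservation: K_e = E_initial - E_final

First find the scattered photon energy:
Initial wavelength: λ = hc/E = 3.8137 pm
Compton shift: Δλ = λ_C(1 - cos(80°)) = 2.0050 pm
Final wavelength: λ' = 3.8137 + 2.0050 = 5.8187 pm
Final photon energy: E' = hc/λ' = 213.0785 keV

Electron kinetic energy:
K_e = E - E' = 325.1000 - 213.0785 = 112.0215 keV

(Intermediate values are shown rounded; full precision is carried through to the final answer.)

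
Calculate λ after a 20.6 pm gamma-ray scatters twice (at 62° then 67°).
23.3655 pm

Apply Compton shift twice:

First scattering at θ₁ = 62°:
Δλ₁ = λ_C(1 - cos(62°))
Δλ₁ = 2.4263 × 0.5305
Δλ₁ = 1.2872 pm

After first scattering:
λ₁ = 20.6 + 1.2872 = 21.8872 pm

Second scattering at θ₂ = 67°:
Δλ₂ = λ_C(1 - cos(67°))
Δλ₂ = 2.4263 × 0.6093
Δλ₂ = 1.4783 pm

Final wavelength:
λ₂ = 21.8872 + 1.4783 = 23.3655 pm

Total shift: Δλ_total = 1.2872 + 1.4783 = 2.7655 pm

(Intermediate values are shown rounded; full precision is carried through to the final answer.)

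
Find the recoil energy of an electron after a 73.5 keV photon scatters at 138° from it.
14.7342 keV

By energy conservation: K_e = E_initial - E_final

First find the scattered photon energy:
Initial wavelength: λ = hc/E = 16.8686 pm
Compton shift: Δλ = λ_C(1 - cos(138°)) = 4.2294 pm
Final wavelength: λ' = 16.8686 + 4.2294 = 21.0980 pm
Final photon energy: E' = hc/λ' = 58.7658 keV

Electron kinetic energy:
K_e = E - E' = 73.5000 - 58.7658 = 14.7342 keV

(Intermediate values are shown rounded; full precision is carried through to the final answer.)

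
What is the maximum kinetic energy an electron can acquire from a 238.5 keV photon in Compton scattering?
115.1464 keV

Maximum energy transfer occurs at θ = 180° (backscattering).

Initial photon: E₀ = 238.5 keV → λ₀ = 5.1985 pm

Maximum Compton shift (at 180°):
Δλ_max = 2λ_C = 2 × 2.4263 = 4.8526 pm

Final wavelength:
λ' = 5.1985 + 4.8526 = 10.0511 pm

Minimum photon energy (maximum energy to electron):
E'_min = hc/λ' = 123.3536 keV

Maximum electron kinetic energy:
K_max = E₀ - E'_min = 238.5000 - 123.3536 = 115.1464 keV

(Intermediate values are shown rounded; full precision is carried through to the final answer.)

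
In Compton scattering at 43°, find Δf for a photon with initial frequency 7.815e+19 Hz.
1.135e+19 Hz (decrease)

Convert frequency to wavelength (c = 299792458 m/s):
λ₀ = c/f₀ = 299792458/7.815e+19 = 3.8361159e-12 m = 3.8361 pm

Calculate Compton shift:
Δλ = λ_C(1 - cos(43°)) = 0.6518 pm

Final wavelength:
λ' = λ₀ + Δλ = 3.8361 + 0.6518 = 4.4879 pm

Final frequency:
f' = c/λ' = 299792458/4.4879352e-12 = 6.6799641e+19 Hz

Frequency shift (decrease):
Δf = f₀ - f' = 7.815e+19 - 6.6799641e+19 = 1.135e+19 Hz

(Intermediate values are shown rounded; full precision is carried through to the final answer.)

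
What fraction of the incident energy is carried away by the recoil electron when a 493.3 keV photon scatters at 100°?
0.5312 (or 53.12%)

Calculate initial and final photon energies:

Initial: E₀ = 493.3 keV → λ₀ = 2.5134 pm
Compton shift: Δλ = 2.8476 pm
Final wavelength: λ' = 5.3610 pm
Final energy: E' = 231.2708 keV

Fractional energy loss:
(E₀ - E')/E₀ = (493.3000 - 231.2708)/493.3000
= 262.0292/493.3000
= 0.5312
= 53.12%

(Intermediate values are shown rounded; full precision is carried through to the final answer.)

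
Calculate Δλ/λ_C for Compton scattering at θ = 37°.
0.2014 λ_C

The Compton shift formula is:
Δλ = λ_C(1 - cos θ)

Dividing both sides by λ_C:
Δλ/λ_C = 1 - cos θ

For θ = 37°:
Δλ/λ_C = 1 - cos(37°)
Δλ/λ_C = 1 - 0.7986
Δλ/λ_C = 0.2014

This means the shift is 0.2014 × λ_C = 0.4886 pm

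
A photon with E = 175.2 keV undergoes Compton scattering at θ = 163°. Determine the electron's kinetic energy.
70.3359 keV

By energy conservation: K_e = E_initial - E_final

First find the scattered photon energy:
Initial wavelength: λ = hc/E = 7.0767 pm
Compton shift: Δλ = λ_C(1 - cos(163°)) = 4.7466 pm
Final wavelength: λ' = 7.0767 + 4.7466 = 11.8233 pm
Final photon energy: E' = hc/λ' = 104.8641 keV

Electron kinetic energy:
K_e = E - E' = 175.2000 - 104.8641 = 70.3359 keV

(Intermediate values are shown rounded; full precision is carried through to the final answer.)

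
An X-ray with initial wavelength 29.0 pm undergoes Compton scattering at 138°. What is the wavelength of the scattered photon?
33.2294 pm

Using the Compton scattering formula:
λ' = λ + Δλ = λ + λ_C(1 - cos θ)

Given:
- Initial wavelength λ = 29.0 pm
- Scattering angle θ = 138°
- Compton wavelength λ_C ≈ 2.4263 pm

Calculate the shift:
Δλ = 2.4263 × (1 - cos(138°))
Δλ = 2.4263 × 1.7431
Δλ = 4.2294 pm

Final wavelength:
λ' = 29.0 + 4.2294 = 33.2294 pm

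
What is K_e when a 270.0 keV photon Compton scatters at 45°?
36.1848 keV

By energy conservation: K_e = E_initial - E_final

First find the scattered photon energy:
Initial wavelength: λ = hc/E = 4.5920 pm
Compton shift: Δλ = λ_C(1 - cos(45°)) = 0.7106 pm
Final wavelength: λ' = 4.5920 + 0.7106 = 5.3027 pm
Final photon energy: E' = hc/λ' = 233.8152 keV

Electron kinetic energy:
K_e = E - E' = 270.0000 - 233.8152 = 36.1848 keV

(Intermediate values are shown rounded; full precision is carried through to the final answer.)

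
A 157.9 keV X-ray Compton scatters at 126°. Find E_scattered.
105.9284 keV

First convert energy to wavelength:
λ = hc/E, with hc ≈ 1239.842 keV·pm (i.e. 1239.842 eV·nm)

For E = 157.9 keV = 157900 eV:
λ = 1239.842 keV·pm / 157.9 keV
λ = 7.8521 pm

Calculate the Compton shift:
Δλ = λ_C(1 - cos(126°)) = 2.4263 × 1.5878
Δλ = 3.8525 pm

Final wavelength:
λ' = 7.8521 + 3.8525 = 11.7045 pm

Final energy:
E' = hc/λ' = 1239.842 / 11.7045 = 105.9284 keV

(Intermediate values are shown rounded; full precision is carried through to the final answer.)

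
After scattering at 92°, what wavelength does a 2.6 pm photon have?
5.1110 pm

Using the Compton scattering formula:
λ' = λ + Δλ = λ + λ_C(1 - cos θ)

Given:
- Initial wavelength λ = 2.6 pm
- Scattering angle θ = 92°
- Compton wavelength λ_C ≈ 2.4263 pm

Calculate the shift:
Δλ = 2.4263 × (1 - cos(92°))
Δλ = 2.4263 × 1.0349
Δλ = 2.5110 pm

Final wavelength:
λ' = 2.6 + 2.5110 = 5.1110 pm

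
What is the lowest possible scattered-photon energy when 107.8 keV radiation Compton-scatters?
75.8131 keV (at θ = 180°)

The scattered photon has minimum energy when its wavelength is maximum, i.e., when the Compton shift Δλ = λ_C(1 − cos θ) is maximum. This occurs at θ = 180° (backscattering), giving Δλ_max = 2λ_C = 4.8526 pm.

Initial wavelength: λ₀ = hc/E₀ = 11.5013 pm
Maximum final wavelength: λ'_max = λ₀ + 2λ_C = 11.5013 + 4.8526 = 16.3539 pm
Minimum final energy: E'_min = hc/λ'_max = 75.8131 keV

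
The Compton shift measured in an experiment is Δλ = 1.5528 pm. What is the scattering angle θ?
68.90°

From the Compton formula Δλ = λ_C(1 - cos θ), we can solve for θ:

cos θ = 1 - Δλ/λ_C

Given:
- Δλ = 1.5528 pm
- λ_C = h/(m_e·c) ≈ 2.42631024 pm

cos θ = 1 - 1.5528/2.42631024
cos θ = 1 - 0.639984
cos θ = 0.360016

θ = arccos(0.360016)
θ = 68.90°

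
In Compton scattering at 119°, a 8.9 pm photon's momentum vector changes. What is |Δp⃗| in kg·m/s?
1.1035e-22 kg·m/s

Photon momentum magnitude is p = h/λ.

Initial momentum:
p₀ = h/λ = 6.6261e-34/8.9000e-12 = 7.4450e-23 kg·m/s

After scattering:
λ' = λ + Δλ = 8.9 + 3.6026 = 12.5026 pm
p' = h/λ' = 6.6261e-34/1.2503e-11 = 5.2998e-23 kg·m/s

Momentum is a vector; the scattered photon's direction makes angle θ = 119° with the incident direction. The magnitude of the vector change Δp⃗ = p⃗₀ − p⃗' is found from the law of cosines:
|Δp⃗|² = p₀² + p'² − 2p₀p'cos θ
|Δp⃗|² = (7.4450e-23)² + (5.2998e-23)² − 2·7.4450e-23·5.2998e-23·cos(119°)
|Δp⃗| = 1.1035e-22 kg·m/s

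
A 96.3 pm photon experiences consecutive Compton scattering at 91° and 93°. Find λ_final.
101.3219 pm

Apply Compton shift twice:

First scattering at θ₁ = 91°:
Δλ₁ = λ_C(1 - cos(91°))
Δλ₁ = 2.4263 × 1.0175
Δλ₁ = 2.4687 pm

After first scattering:
λ₁ = 96.3 + 2.4687 = 98.7687 pm

Second scattering at θ₂ = 93°:
Δλ₂ = λ_C(1 - cos(93°))
Δλ₂ = 2.4263 × 1.0523
Δλ₂ = 2.5533 pm

Final wavelength:
λ₂ = 98.7687 + 2.5533 = 101.3219 pm

Total shift: Δλ_total = 2.4687 + 2.5533 = 5.0219 pm

(Intermediate values are shown rounded; full precision is carried through to the final answer.)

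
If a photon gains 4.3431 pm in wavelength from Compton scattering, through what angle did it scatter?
142.19°

From the Compton formula Δλ = λ_C(1 - cos θ), we can solve for θ:

cos θ = 1 - Δλ/λ_C

Given:
- Δλ = 4.3431 pm
- λ_C = h/(m_e·c) ≈ 2.42631024 pm

cos θ = 1 - 4.3431/2.42631024
cos θ = 1 - 1.790002
cos θ = -0.790002

θ = arccos(-0.790002)
θ = 142.19°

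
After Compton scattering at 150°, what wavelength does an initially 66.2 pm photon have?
70.7276 pm

Using the Compton formula: λ' = λ + λ_C(1 − cos θ)

For θ = 150°, cos θ = -√3/2 (exact) ≈ -0.8660, so:
1 − cos 150° = 1 − (-√3/2) ≈ 1.8660

Δλ = λ_C × 1.8660 = 2.4263 × 1.8660 = 4.5276 pm

λ' = 66.2 + 4.5276 = 70.7276 pm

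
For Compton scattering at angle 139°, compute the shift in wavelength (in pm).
4.2575 pm

Using the Compton scattering formula:
Δλ = λ_C(1 - cos θ)

where λ_C = h/(m_e·c) ≈ 2.4263 pm is the Compton wavelength of an electron.

For θ = 139°:
cos(139°) = -0.7547
1 - cos(139°) = 1.7547

Δλ = 2.4263 × 1.7547
Δλ = 4.2575 pm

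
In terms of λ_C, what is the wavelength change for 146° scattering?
1.8290 λ_C

The Compton shift formula is:
Δλ = λ_C(1 - cos θ)

Dividing both sides by λ_C:
Δλ/λ_C = 1 - cos θ

For θ = 146°:
Δλ/λ_C = 1 - cos(146°)
Δλ/λ_C = 1 - -0.8290
Δλ/λ_C = 1.8290

This means the shift is 1.8290 × λ_C = 4.4378 pm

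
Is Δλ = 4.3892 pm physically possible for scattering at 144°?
Yes, consistent

Calculate the expected shift for θ = 144°:

Δλ_expected = λ_C(1 - cos(144°))
Δλ_expected = 2.4263 × (1 - cos(144°))
Δλ_expected = 2.4263 × 1.8090
Δλ_expected = 4.3892 pm

Given shift: 4.3892 pm
Expected shift: 4.3892 pm
Difference: 0.0000 pm

The values match. This is consistent with Compton scattering at the stated angle.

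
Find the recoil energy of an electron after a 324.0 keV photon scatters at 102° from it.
140.5220 keV

By energy conservation: K_e = E_initial - E_final

First find the scattered photon energy:
Initial wavelength: λ = hc/E = 3.8267 pm
Compton shift: Δλ = λ_C(1 - cos(102°)) = 2.9308 pm
Final wavelength: λ' = 3.8267 + 2.9308 = 6.7574 pm
Final photon energy: E' = hc/λ' = 183.4780 keV

Electron kinetic energy:
K_e = E - E' = 324.0000 - 183.4780 = 140.5220 keV

(Intermediate values are shown rounded; full precision is carried through to the final answer.)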